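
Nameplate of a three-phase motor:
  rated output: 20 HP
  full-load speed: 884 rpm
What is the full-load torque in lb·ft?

119 lb·ft

P_out = 20 × 746 = 14920 W
ω = 2π × 884/60 = 92.57 rad/s
τ = P_out/ω = 14920/92.57 = 161.2 N·m
In lb·ft: 161.2/1.356 = 119 lb·ft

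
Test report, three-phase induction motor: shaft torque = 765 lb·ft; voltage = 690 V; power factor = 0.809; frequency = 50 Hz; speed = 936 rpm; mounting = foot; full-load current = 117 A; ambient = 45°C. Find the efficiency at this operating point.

τ = 765 lb·ft × 1.356 = 1037 N·m
ω = 2π × 936/60 = 98.02 rad/s; P_out = τω = 1037 × 98.02 = 101647 W
P_in = √3·V_L·I_L·cosφ = 1.732 × 690 × 117 × 0.809 = 113118 W
η = P_out / P_in = 101647 / 113118 = 0.899 = 89.9%

89.9 %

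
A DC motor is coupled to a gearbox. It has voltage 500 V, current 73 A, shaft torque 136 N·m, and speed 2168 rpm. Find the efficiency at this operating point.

84.6 %

ω = 2π × 2168/60 = 227 rad/s; P_out = τω = 136 × 227 = 30872 W
P_in = V·I = 500 × 73 = 36500 W
η = P_out / P_in = 30872 / 36500 = 0.846 = 84.6%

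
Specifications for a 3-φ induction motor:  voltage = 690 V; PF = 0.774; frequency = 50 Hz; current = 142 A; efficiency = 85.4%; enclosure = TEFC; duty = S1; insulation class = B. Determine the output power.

112 kW

P_in = √3·V·I·cosφ = 1.732 × 690 × 142 × 0.774 = 131349 W
P_out = η·P_in = 0.854 × 131349 = 112172 W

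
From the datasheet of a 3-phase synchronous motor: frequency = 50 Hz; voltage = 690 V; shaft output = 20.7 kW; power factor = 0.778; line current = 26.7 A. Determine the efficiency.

83.4 %

P_out = 20.7 kW = 20700 W
P_in = √3·V_L·I_L·cosφ = 1.732 × 690 × 26.7 × 0.778 = 24825 W
η = P_out / P_in = 20700 / 24825 = 0.834 = 83.4%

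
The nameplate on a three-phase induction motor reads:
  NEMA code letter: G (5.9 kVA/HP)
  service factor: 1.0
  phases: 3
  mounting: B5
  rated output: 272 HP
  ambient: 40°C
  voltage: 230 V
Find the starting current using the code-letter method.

4030 A

S_LR = 5.9 × 272 = 1604.8 kVA
I_LR = S_LR/(√3·V_L) = 1604800/(1.732×230) = 4030 A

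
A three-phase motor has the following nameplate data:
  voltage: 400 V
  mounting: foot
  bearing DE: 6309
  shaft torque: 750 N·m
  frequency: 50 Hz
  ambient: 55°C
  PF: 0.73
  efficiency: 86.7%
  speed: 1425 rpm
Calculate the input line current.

255 A

ω = 2π×1425/60 = 149.2 rad/s; P_out = τω = 750 × 149.2 = 111900 W
P_in = P_out / η = 111900 / 0.867 = 129066 W
I_L = P_in / (√3·V_L·cosφ) = 129066 / (1.732 × 400 × 0.73) = 255 A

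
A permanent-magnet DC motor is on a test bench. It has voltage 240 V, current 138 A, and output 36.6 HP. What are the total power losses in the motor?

5820 W

P_in = V·I = 240×138 = 33120 W
P_out = 36.6×746 = 27304 W
Losses = P_in − P_out = 33120 − 27304 = 5816 W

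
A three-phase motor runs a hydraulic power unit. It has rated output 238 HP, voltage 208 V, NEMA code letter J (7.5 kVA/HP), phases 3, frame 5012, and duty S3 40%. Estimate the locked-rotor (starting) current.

4950 A

S_LR = 7.5 × 238 = 1785 kVA
I_LR = S_LR/(√3·V_L) = 1785000/(1.732×208) = 4950 A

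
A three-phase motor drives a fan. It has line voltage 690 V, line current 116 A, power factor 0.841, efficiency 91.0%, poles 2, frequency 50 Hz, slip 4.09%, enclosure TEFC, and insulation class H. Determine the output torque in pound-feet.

260 lb·ft

P_in = √3·V·I·cosφ = 1.732 × 690 × 116 × 0.841 = 116587 W
P_out = η·P_in = 0.91 × 116587 = 106094 W
n_s = 120×50/2 = 3000 rpm; n = 3000×(1−0.0409) = 2877 rpm
ω = 2π×2877/60 = 301.3 rad/s
τ = P_out/ω = 106094/301.3 = 352.1 N·m
In lb·ft: 352.1/1.356 = 260 lb·ft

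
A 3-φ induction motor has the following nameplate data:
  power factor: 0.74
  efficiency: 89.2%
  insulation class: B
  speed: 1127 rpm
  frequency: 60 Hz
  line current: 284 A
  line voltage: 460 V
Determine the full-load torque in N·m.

P_in = √3·V·I·cosφ = 1.732 × 460 × 284 × 0.74 = 167439 W
P_out = η·P_in = 0.892 × 167439 = 149356 W
n = 1127 rpm
ω = 2π×1127/60 = 118 rad/s
τ = P_out/ω = 149356/118 = 1270 N·m

1270 N·m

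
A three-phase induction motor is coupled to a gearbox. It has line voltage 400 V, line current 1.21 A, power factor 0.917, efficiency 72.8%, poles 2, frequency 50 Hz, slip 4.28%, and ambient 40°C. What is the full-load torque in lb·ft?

1.37 lb·ft

P_in = √3·V·I·cosφ = 1.732 × 400 × 1.21 × 0.917 = 769 W
P_out = η·P_in = 0.728 × 769 = 560 W
n_s = 120×50/2 = 3000 rpm; n = 3000×(1−0.0428) = 2872 rpm
ω = 2π×2872/60 = 300.8 rad/s
τ = P_out/ω = 560/300.8 = 1.862 N·m
In lb·ft: 1.862/1.356 = 1.37 lb·ft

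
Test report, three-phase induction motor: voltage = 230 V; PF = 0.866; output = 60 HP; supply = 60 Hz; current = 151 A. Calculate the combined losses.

P_in = √3·V·I·cosφ = 1.732×230×151×0.866 = 52092 W
P_out = 60×746 = 44760 W
Losses = P_in − P_out = 52092 − 44760 = 7332 W

7.33 kW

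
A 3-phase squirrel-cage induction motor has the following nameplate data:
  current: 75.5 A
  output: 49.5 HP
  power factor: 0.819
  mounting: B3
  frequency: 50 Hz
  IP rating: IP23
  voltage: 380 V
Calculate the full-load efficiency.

90.7 %

P_out = 49.5 × 746 = 36927 W
P_in = √3·V_L·I_L·cosφ = 1.732 × 380 × 75.5 × 0.819 = 40697 W
η = P_out / P_in = 36927 / 40697 = 0.907 = 90.7%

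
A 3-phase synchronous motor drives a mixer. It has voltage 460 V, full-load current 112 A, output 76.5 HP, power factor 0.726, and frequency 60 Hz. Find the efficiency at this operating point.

88.1 %

P_out = 76.5 × 746 = 57069 W
P_in = √3·V_L·I_L·cosφ = 1.732 × 460 × 112 × 0.726 = 64783 W
η = P_out / P_in = 57069 / 64783 = 0.881 = 88.1%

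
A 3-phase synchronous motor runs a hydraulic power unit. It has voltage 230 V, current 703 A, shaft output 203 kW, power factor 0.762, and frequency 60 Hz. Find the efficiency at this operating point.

95.1 %

P_out = 203 kW = 203000 W
P_in = √3·V_L·I_L·cosφ = 1.732 × 230 × 703 × 0.762 = 213396 W
η = P_out / P_in = 203000 / 213396 = 0.951 = 95.1%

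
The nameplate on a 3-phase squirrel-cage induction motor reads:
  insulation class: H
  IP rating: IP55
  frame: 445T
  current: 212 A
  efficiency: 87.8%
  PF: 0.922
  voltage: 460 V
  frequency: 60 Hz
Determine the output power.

P_in = √3·V·I·cosφ = 1.732 × 460 × 212 × 0.922 = 155730 W
P_out = η·P_in = 0.878 × 155730 = 136731 W

137 kW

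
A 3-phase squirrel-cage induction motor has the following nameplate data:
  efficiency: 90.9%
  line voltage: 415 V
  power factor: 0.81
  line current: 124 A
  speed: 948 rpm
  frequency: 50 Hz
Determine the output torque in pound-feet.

P_in = √3·V·I·cosφ = 1.732 × 415 × 124 × 0.81 = 72194 W
P_out = η·P_in = 0.909 × 72194 = 65624 W
n = 948 rpm
ω = 2π×948/60 = 99.27 rad/s
τ = P_out/ω = 65624/99.27 = 661.1 N·m
In lb·ft: 661.1/1.356 = 488 lb·ft

488 lb·ft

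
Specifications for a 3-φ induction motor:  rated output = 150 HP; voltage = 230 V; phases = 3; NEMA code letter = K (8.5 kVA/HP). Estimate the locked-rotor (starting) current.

S_LR = 8.5 × 150 = 1275 kVA
I_LR = S_LR/(√3·V_L) = 1275000/(1.732×230) = 3200 A

3200 A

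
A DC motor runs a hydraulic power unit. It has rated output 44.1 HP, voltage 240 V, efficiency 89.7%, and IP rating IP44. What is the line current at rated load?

153 A

P_out = 44.1 × 746 = 32899 W
P_in = P_out / η = 32899 / 0.897 = 36677 W
I = P_in / V = 36677 / 240 = 153 A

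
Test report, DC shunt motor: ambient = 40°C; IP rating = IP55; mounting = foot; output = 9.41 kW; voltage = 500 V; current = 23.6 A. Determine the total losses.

2390 W

P_in = V·I = 500×23.6 = 11800 W
P_out = 9410 W
Losses = P_in − P_out = 11800 − 9410 = 2390 W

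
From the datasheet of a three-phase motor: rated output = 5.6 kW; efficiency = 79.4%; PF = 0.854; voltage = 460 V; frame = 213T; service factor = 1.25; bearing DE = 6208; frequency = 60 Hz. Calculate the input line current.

10.4 A

P_out = 5.6 kW = 5600 W
P_in = P_out / η = 5600 / 0.794 = 7053 W
I_L = P_in / (√3·V_L·cosφ) = 7053 / (1.732 × 460 × 0.854) = 10.4 A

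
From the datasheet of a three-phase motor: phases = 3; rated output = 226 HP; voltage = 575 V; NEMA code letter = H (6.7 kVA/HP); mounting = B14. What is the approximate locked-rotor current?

1520 A

S_LR = 6.7 × 226 = 1514.2 kVA
I_LR = S_LR/(√3·V_L) = 1514200/(1.732×575) = 1520 A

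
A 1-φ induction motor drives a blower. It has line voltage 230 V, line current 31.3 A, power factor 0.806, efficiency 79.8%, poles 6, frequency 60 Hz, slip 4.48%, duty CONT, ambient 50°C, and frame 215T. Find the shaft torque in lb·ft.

28.5 lb·ft

P_in = V·I·cosφ = 230 × 31.3 × 0.806 = 5802 W
P_out = η·P_in = 0.798 × 5802 = 4630 W
n_s = 120×60/6 = 1200 rpm; n = 1200×(1−0.0448) = 1146 rpm
ω = 2π×1146/60 = 120 rad/s
τ = P_out/ω = 4630/120 = 38.58 N·m
In lb·ft: 38.58/1.356 = 28.5 lb·ft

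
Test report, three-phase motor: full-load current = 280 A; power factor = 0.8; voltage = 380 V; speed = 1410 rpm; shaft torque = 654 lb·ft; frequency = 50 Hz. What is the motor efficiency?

88.8 %

τ = 654 lb·ft × 1.356 = 886.8 N·m
ω = 2π × 1410/60 = 147.7 rad/s; P_out = τω = 886.8 × 147.7 = 130980 W
P_in = √3·V_L·I_L·cosφ = 1.732 × 380 × 280 × 0.8 = 147428 W
η = P_out / P_in = 130980 / 147428 = 0.888 = 88.8%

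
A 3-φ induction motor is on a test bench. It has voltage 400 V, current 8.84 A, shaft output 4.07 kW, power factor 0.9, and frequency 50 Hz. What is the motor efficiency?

73.8 %

P_out = 4.07 kW = 4070 W
P_in = √3·V_L·I_L·cosφ = 1.732 × 400 × 8.84 × 0.9 = 5512 W
η = P_out / P_in = 4070 / 5512 = 0.738 = 73.8%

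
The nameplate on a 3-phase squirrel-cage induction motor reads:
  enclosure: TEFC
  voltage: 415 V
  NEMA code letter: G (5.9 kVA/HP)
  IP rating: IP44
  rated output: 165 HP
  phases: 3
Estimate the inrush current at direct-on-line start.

1350 A

S_LR = 5.9 × 165 = 973.5 kVA
I_LR = S_LR/(√3·V_L) = 973500/(1.732×415) = 1350 A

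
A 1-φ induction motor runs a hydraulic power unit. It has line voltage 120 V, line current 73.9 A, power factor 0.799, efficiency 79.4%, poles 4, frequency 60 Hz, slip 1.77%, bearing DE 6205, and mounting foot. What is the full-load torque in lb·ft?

P_in = V·I·cosφ = 120 × 73.9 × 0.799 = 7086 W
P_out = η·P_in = 0.794 × 7086 = 5626 W
n_s = 120×60/4 = 1800 rpm; n = 1800×(1−0.0177) = 1768 rpm
ω = 2π×1768/60 = 185.1 rad/s
τ = P_out/ω = 5626/185.1 = 30.39 N·m
In lb·ft: 30.39/1.356 = 22.4 lb·ft

22.4 lb·ft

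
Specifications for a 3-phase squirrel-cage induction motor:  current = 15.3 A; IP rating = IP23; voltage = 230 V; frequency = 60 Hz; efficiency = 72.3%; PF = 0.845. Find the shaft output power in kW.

P_in = √3·V·I·cosφ = 1.732 × 230 × 15.3 × 0.845 = 5150 W
P_out = η·P_in = 0.723 × 5150 = 3723 W

3.72 kW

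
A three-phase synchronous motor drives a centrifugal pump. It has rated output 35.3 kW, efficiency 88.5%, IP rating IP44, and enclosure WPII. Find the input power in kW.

P_out = 35300 W
P_in = P_out/η = 35300/0.885 = 39887 W = 39.9 kW

39.9 kW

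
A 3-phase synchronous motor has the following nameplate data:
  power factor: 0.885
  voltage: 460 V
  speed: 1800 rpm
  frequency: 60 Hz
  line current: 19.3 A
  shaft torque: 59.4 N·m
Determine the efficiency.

ω = 2π × 1800/60 = 188.5 rad/s; P_out = τω = 59.4 × 188.5 = 11197 W
P_in = √3·V_L·I_L·cosφ = 1.732 × 460 × 19.3 × 0.885 = 13608 W
η = P_out / P_in = 11197 / 13608 = 0.823 = 82.3%

82.3 %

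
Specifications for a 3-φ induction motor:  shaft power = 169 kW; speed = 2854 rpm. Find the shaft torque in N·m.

ω = 2π × 2854/60 = 298.9 rad/s
τ = P/ω = 169000/298.9 = 565 N·m

565 N·m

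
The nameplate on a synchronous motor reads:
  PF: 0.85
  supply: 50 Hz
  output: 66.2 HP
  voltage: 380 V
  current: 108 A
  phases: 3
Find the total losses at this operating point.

P_in = √3·V·I·cosφ = 1.732×380×108×0.85 = 60419 W
P_out = 66.2×746 = 49385 W
Losses = P_in − P_out = 60419 − 49385 = 11034 W

11 kW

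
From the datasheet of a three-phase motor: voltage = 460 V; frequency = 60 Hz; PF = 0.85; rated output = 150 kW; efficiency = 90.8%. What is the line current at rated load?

244 A

P_out = 150 kW = 150000 W
P_in = P_out / η = 150000 / 0.908 = 165198 W
I_L = P_in / (√3·V_L·cosφ) = 165198 / (1.732 × 460 × 0.85) = 244 A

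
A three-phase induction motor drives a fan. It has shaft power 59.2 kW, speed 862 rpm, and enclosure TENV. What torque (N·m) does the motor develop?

ω = 2π × 862/60 = 90.27 rad/s
τ = P/ω = 59200/90.27 = 656 N·m

656 N·m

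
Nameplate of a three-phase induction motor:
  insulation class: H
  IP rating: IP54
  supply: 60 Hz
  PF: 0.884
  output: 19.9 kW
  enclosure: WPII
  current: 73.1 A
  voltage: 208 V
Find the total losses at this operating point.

P_in = √3·V·I·cosφ = 1.732×208×73.1×0.884 = 23280 W
P_out = 19900 W
Losses = P_in − P_out = 23280 − 19900 = 3380 W

3380 W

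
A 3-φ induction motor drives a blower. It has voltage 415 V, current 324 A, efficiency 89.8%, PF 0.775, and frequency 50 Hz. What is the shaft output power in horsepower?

P_in = √3·V·I·cosφ = 1.732 × 415 × 324 × 0.775 = 180486 W
P_out = η·P_in = 0.898 × 180486 = 162076 W
= 162076/746 = 217 HP

217 HP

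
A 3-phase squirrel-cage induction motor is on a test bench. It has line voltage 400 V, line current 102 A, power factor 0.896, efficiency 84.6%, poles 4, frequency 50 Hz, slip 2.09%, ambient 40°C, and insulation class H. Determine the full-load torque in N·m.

348 N·m

P_in = √3·V·I·cosφ = 1.732 × 400 × 102 × 0.896 = 63316 W
P_out = η·P_in = 0.846 × 63316 = 53565 W
n_s = 120×50/4 = 1500 rpm; n = 1500×(1−0.0209) = 1469 rpm
ω = 2π×1469/60 = 153.8 rad/s
τ = P_out/ω = 53565/153.8 = 348 N·m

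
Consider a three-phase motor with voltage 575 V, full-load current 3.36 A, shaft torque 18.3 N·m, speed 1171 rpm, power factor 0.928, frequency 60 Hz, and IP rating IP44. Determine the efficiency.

ω = 2π × 1171/60 = 122.6 rad/s; P_out = τω = 18.3 × 122.6 = 2244 W
P_in = √3·V_L·I_L·cosφ = 1.732 × 575 × 3.36 × 0.928 = 3105 W
η = P_out / P_in = 2244 / 3105 = 0.723 = 72.3%

72.3 %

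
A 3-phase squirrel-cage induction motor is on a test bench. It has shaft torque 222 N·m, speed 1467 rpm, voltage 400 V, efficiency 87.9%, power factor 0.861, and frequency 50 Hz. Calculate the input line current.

ω = 2π×1467/60 = 153.6 rad/s; P_out = τω = 222 × 153.6 = 34099 W
P_in = P_out / η = 34099 / 0.879 = 38793 W
I_L = P_in / (√3·V_L·cosφ) = 38793 / (1.732 × 400 × 0.861) = 65 A

65 A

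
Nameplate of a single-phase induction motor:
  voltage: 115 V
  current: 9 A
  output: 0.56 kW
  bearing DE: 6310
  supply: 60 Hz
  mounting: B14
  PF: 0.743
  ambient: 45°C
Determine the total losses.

209 W

P_in = V·I·cosφ = 115×9×0.743 = 769 W
P_out = 560 W
Losses = P_in − P_out = 769 − 560 = 209 W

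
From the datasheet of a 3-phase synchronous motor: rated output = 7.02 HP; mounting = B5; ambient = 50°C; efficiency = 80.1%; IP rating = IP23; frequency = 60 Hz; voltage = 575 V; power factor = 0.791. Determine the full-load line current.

8.3 A

P_out = 7.02 × 746 = 5237 W
P_in = P_out / η = 5237 / 0.801 = 6538 W
I_L = P_in / (√3·V_L·cosφ) = 6538 / (1.732 × 575 × 0.791) = 8.3 A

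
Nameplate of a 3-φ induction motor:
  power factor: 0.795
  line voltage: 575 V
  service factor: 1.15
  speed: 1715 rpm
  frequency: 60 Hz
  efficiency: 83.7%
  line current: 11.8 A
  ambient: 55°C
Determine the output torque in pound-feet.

32.1 lb·ft

P_in = √3·V·I·cosφ = 1.732 × 575 × 11.8 × 0.795 = 9343 W
P_out = η·P_in = 0.837 × 9343 = 7820 W
n = 1715 rpm
ω = 2π×1715/60 = 179.6 rad/s
τ = P_out/ω = 7820/179.6 = 43.54 N·m
In lb·ft: 43.54/1.356 = 32.1 lb·ft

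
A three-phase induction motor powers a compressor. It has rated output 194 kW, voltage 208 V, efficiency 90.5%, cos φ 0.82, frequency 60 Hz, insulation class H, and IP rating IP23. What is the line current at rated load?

P_out = 194 kW = 194000 W
P_in = P_out / η = 194000 / 0.905 = 214365 W
I_L = P_in / (√3·V_L·cosφ) = 214365 / (1.732 × 208 × 0.82) = 726 A

726 A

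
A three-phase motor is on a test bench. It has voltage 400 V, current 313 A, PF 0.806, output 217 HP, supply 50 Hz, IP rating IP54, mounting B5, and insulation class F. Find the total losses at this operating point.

12.9 kW

P_in = √3·V·I·cosφ = 1.732×400×313×0.806 = 174778 W
P_out = 217×746 = 161882 W
Losses = P_in − P_out = 174778 − 161882 = 12896 W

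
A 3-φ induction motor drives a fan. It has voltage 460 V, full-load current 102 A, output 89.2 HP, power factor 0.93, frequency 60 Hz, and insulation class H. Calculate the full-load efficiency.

88.0 %

P_out = 89.2 × 746 = 66543 W
P_in = √3·V_L·I_L·cosφ = 1.732 × 460 × 102 × 0.93 = 75577 W
η = P_out / P_in = 66543 / 75577 = 0.880 = 88.0%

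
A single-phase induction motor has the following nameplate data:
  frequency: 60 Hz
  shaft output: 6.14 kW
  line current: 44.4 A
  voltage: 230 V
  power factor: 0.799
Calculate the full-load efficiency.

75.3 %

P_out = 6.14 kW = 6140 W
P_in = V·I·cosφ = 230 × 44.4 × 0.799 = 8159 W
η = P_out / P_in = 6140 / 8159 = 0.753 = 75.3%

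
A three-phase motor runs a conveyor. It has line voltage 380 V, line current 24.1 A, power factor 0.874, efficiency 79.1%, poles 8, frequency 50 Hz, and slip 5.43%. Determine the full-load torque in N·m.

148 N·m

P_in = √3·V·I·cosφ = 1.732 × 380 × 24.1 × 0.874 = 13863 W
P_out = η·P_in = 0.791 × 13863 = 10966 W
n_s = 120×50/8 = 750 rpm; n = 750×(1−0.0543) = 709 rpm
ω = 2π×709/60 = 74.25 rad/s
τ = P_out/ω = 10966/74.25 = 148 N·m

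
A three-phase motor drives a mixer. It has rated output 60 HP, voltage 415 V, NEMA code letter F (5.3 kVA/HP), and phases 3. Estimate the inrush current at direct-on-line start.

442 A

S_LR = 5.3 × 60 = 318 kVA
I_LR = S_LR/(√3·V_L) = 318000/(1.732×415) = 442 A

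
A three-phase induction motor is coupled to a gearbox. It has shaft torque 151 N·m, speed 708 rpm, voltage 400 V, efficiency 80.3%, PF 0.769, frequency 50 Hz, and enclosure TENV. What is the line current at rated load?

ω = 2π×708/60 = 74.14 rad/s; P_out = τω = 151 × 74.14 = 11195 W
P_in = P_out / η = 11195 / 0.803 = 13941 W
I_L = P_in / (√3·V_L·cosφ) = 13941 / (1.732 × 400 × 0.769) = 26.2 A

26.2 A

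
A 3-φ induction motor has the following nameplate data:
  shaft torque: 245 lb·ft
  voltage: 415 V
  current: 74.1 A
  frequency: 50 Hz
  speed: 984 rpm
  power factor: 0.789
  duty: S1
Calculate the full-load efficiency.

τ = 245 lb·ft × 1.356 = 332.2 N·m
ω = 2π × 984/60 = 103 rad/s; P_out = τω = 332.2 × 103 = 34217 W
P_in = √3·V_L·I_L·cosφ = 1.732 × 415 × 74.1 × 0.789 = 42023 W
η = P_out / P_in = 34217 / 42023 = 0.814 = 81.4%

81.4 %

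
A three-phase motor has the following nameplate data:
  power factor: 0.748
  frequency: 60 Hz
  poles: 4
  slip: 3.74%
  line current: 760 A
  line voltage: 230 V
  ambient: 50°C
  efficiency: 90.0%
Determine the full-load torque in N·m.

P_in = √3·V·I·cosφ = 1.732 × 230 × 760 × 0.748 = 226460 W
P_out = η·P_in = 0.9 × 226460 = 203814 W
n_s = 120×60/4 = 1800 rpm; n = 1800×(1−0.0374) = 1733 rpm
ω = 2π×1733/60 = 181.5 rad/s
τ = P_out/ω = 203814/181.5 = 1120 N·m

1120 N·m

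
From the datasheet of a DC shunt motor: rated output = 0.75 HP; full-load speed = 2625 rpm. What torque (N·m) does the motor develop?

P_out = 0.75 × 746 = 560 W
ω = 2π × 2625/60 = 274.9 rad/s
τ = P_out/ω = 560/274.9 = 2.04 N·m

2.04 N·m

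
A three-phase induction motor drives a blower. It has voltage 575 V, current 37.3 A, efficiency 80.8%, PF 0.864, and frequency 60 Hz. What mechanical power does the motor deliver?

25.9 kW

P_in = √3·V·I·cosφ = 1.732 × 575 × 37.3 × 0.864 = 32095 W
P_out = η·P_in = 0.808 × 32095 = 25933 W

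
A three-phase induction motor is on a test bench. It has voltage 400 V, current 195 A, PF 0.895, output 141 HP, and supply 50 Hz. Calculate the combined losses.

P_in = √3·V·I·cosφ = 1.732×400×195×0.895 = 120911 W
P_out = 141×746 = 105186 W
Losses = P_in − P_out = 120911 − 105186 = 15725 W

15.7 kW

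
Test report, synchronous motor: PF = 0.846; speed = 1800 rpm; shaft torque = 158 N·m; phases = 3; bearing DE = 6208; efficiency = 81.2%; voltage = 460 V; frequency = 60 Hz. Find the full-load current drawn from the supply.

54.4 A

ω = 2π×1800/60 = 188.5 rad/s; P_out = τω = 158 × 188.5 = 29783 W
P_in = P_out / η = 29783 / 0.812 = 36679 W
I_L = P_in / (√3·V_L·cosφ) = 36679 / (1.732 × 460 × 0.846) = 54.4 A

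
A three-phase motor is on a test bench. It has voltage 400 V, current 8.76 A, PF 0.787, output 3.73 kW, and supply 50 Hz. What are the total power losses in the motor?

1.05 kW

P_in = √3·V·I·cosφ = 1.732×400×8.76×0.787 = 4776 W
P_out = 3730 W
Losses = P_in − P_out = 4776 − 3730 = 1046 W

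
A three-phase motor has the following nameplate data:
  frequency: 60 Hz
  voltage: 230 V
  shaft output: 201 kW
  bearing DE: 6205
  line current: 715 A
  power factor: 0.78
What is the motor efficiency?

90.5 %

P_out = 201 kW = 201000 W
P_in = √3·V_L·I_L·cosφ = 1.732 × 230 × 715 × 0.78 = 222165 W
η = P_out / P_in = 201000 / 222165 = 0.905 = 90.5%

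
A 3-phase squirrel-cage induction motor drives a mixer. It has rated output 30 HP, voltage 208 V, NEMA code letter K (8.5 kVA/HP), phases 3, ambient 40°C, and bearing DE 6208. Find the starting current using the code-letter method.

S_LR = 8.5 × 30 = 255 kVA
I_LR = S_LR/(√3·V_L) = 255000/(1.732×208) = 708 A

708 A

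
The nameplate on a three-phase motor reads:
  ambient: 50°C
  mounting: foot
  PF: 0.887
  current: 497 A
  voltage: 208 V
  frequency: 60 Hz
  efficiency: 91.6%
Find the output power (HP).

195 HP

P_in = √3·V·I·cosφ = 1.732 × 208 × 497 × 0.887 = 158815 W
P_out = η·P_in = 0.916 × 158815 = 145475 W
= 145475/746 = 195 HP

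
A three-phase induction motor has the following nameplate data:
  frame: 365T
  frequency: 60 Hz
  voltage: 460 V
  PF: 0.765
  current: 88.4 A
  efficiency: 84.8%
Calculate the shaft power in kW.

P_in = √3·V·I·cosφ = 1.732 × 460 × 88.4 × 0.765 = 53879 W
P_out = η·P_in = 0.848 × 53879 = 45689 W

45.7 kW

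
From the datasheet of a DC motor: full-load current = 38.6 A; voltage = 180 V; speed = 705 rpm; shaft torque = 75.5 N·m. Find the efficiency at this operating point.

80.2 %

ω = 2π × 705/60 = 73.83 rad/s; P_out = τω = 75.5 × 73.83 = 5574 W
P_in = V·I = 180 × 38.6 = 6948 W
η = P_out / P_in = 5574 / 6948 = 0.802 = 80.2%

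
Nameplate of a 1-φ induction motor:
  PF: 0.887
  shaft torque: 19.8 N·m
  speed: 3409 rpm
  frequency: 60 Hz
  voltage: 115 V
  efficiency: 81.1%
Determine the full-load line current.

ω = 2π×3409/60 = 357 rad/s; P_out = τω = 19.8 × 357 = 7069 W
P_in = P_out / η = 7069 / 0.811 = 8716 W
I = P_in / (V·cosφ) = 8716 / (115 × 0.887) = 85.4 A

85.4 A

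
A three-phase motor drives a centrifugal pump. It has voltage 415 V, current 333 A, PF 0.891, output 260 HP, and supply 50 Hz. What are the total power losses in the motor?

19.3 kW

P_in = √3·V·I·cosφ = 1.732×415×333×0.891 = 213264 W
P_out = 260×746 = 193960 W
Losses = P_in − P_out = 213264 − 193960 = 19304 W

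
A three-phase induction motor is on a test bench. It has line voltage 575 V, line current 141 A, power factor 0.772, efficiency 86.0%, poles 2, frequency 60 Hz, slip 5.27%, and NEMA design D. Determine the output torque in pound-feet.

193 lb·ft

P_in = √3·V·I·cosφ = 1.732 × 575 × 141 × 0.772 = 108406 W
P_out = η·P_in = 0.86 × 108406 = 93229 W
n_s = 120×60/2 = 3600 rpm; n = 3600×(1−0.0527) = 3410 rpm
ω = 2π×3410/60 = 357.1 rad/s
τ = P_out/ω = 93229/357.1 = 261.1 N·m
In lb·ft: 261.1/1.356 = 193 lb·ft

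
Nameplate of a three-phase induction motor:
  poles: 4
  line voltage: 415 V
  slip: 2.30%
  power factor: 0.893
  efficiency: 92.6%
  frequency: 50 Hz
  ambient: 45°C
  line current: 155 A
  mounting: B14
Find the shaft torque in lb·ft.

P_in = √3·V·I·cosφ = 1.732 × 415 × 155 × 0.893 = 99490 W
P_out = η·P_in = 0.926 × 99490 = 92128 W
n_s = 120×50/4 = 1500 rpm; n = 1500×(1−0.023) = 1466 rpm
ω = 2π×1466/60 = 153.5 rad/s
τ = P_out/ω = 92128/153.5 = 600.2 N·m
In lb·ft: 600.2/1.356 = 443 lb·ft

443 lb·ft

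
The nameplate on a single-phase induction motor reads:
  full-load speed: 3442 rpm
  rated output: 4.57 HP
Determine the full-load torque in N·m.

9.46 N·m

P_out = 4.57 × 746 = 3409 W
ω = 2π × 3442/60 = 360.4 rad/s
τ = P_out/ω = 3409/360.4 = 9.46 N·m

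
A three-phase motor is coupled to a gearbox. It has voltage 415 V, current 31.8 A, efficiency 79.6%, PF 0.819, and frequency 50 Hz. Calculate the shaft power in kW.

P_in = √3·V·I·cosφ = 1.732 × 415 × 31.8 × 0.819 = 18720 W
P_out = η·P_in = 0.796 × 18720 = 14901 W

14.9 kW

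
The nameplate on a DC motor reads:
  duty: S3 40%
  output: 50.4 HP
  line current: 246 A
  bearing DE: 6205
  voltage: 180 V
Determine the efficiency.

84.9 %

P_out = 50.4 × 746 = 37598 W
P_in = V·I = 180 × 246 = 44280 W
η = P_out / P_in = 37598 / 44280 = 0.849 = 84.9%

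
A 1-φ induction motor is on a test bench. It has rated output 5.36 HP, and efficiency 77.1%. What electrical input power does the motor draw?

5.19 kW

P_out = 5.36 × 746 = 3999 W
P_in = P_out/η = 3999/0.771 = 5187 W = 5.19 kW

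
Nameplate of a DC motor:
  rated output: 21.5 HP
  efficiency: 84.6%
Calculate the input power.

P_out = 21.5 × 746 = 16039 W
P_in = P_out/η = 16039/0.846 = 18959 W = 19 kW

19 kW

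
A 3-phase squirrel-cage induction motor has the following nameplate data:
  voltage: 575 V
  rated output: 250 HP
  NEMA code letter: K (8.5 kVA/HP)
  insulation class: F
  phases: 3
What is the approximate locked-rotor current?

2130 A

S_LR = 8.5 × 250 = 2125 kVA
I_LR = S_LR/(√3·V_L) = 2125000/(1.732×575) = 2130 A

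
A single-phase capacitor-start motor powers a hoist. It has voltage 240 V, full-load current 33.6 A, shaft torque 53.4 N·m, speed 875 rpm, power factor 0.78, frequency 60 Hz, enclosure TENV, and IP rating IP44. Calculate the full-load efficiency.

ω = 2π × 875/60 = 91.63 rad/s; P_out = τω = 53.4 × 91.63 = 4893 W
P_in = V·I·cosφ = 240 × 33.6 × 0.78 = 6290 W
η = P_out / P_in = 4893 / 6290 = 0.778 = 77.8%

77.8 %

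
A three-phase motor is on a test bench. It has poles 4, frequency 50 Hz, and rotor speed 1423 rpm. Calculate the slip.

5.1 %

n_s = 120f/p = 120×50/4 = 1500 rpm
s = (n_s − n)/n_s = (1500 − 1423)/1500 = 0.0513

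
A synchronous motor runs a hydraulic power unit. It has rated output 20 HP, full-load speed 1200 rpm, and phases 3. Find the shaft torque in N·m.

P_out = 20 × 746 = 14920 W
ω = 2π × 1200/60 = 125.7 rad/s
τ = P_out/ω = 14920/125.7 = 119 N·m

119 N·m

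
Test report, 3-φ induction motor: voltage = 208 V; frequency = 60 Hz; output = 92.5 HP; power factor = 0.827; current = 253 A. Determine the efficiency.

P_out = 92.5 × 746 = 69005 W
P_in = √3·V_L·I_L·cosφ = 1.732 × 208 × 253 × 0.827 = 75377 W
η = P_out / P_in = 69005 / 75377 = 0.915 = 91.5%

91.5 %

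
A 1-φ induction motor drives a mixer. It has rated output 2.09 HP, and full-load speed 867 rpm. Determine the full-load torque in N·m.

P_out = 2.09 × 746 = 1559 W
ω = 2π × 867/60 = 90.79 rad/s
τ = P_out/ω = 1559/90.79 = 17.2 N·m

17.2 N·m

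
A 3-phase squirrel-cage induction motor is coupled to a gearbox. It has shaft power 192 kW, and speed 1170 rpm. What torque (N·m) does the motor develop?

ω = 2π × 1170/60 = 122.5 rad/s
τ = P/ω = 192000/122.5 = 1570 N·m

1570 N·m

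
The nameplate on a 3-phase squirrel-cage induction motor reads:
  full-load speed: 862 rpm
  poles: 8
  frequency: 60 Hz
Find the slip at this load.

4.2 %

n_s = 120f/p = 120×60/8 = 900 rpm
s = (n_s − n)/n_s = (900 − 862)/900 = 0.0422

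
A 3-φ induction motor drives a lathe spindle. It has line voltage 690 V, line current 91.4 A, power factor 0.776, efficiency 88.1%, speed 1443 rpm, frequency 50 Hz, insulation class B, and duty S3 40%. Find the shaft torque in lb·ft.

P_in = √3·V·I·cosφ = 1.732 × 690 × 91.4 × 0.776 = 84763 W
P_out = η·P_in = 0.881 × 84763 = 74676 W
n = 1443 rpm
ω = 2π×1443/60 = 151.1 rad/s
τ = P_out/ω = 74676/151.1 = 494.2 N·m
In lb·ft: 494.2/1.356 = 364 lb·ft

364 lb·ft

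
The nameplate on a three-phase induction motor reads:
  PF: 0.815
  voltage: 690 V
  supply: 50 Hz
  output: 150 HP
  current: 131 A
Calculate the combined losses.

P_in = √3·V·I·cosφ = 1.732×690×131×0.815 = 127593 W
P_out = 150×746 = 111900 W
Losses = P_in − P_out = 127593 − 111900 = 15693 W

15700 W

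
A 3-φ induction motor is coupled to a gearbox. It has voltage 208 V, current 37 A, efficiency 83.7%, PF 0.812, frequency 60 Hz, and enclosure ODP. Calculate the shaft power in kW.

9.06 kW

P_in = √3·V·I·cosφ = 1.732 × 208 × 37 × 0.812 = 10824 W
P_out = η·P_in = 0.837 × 10824 = 9060 W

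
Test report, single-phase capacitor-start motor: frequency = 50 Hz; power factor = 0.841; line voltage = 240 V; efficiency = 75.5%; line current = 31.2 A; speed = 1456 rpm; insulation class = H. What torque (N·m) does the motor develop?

P_in = V·I·cosφ = 240 × 31.2 × 0.841 = 6297 W
P_out = η·P_in = 0.755 × 6297 = 4754 W
n = 1456 rpm
ω = 2π×1456/60 = 152.5 rad/s
τ = P_out/ω = 4754/152.5 = 31.2 N·m

31.2 N·m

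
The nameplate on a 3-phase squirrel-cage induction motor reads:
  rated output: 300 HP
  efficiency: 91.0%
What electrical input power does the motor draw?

246 kW

P_out = 300 × 746 = 223800 W
P_in = P_out/η = 223800/0.91 = 245934 W = 246 kW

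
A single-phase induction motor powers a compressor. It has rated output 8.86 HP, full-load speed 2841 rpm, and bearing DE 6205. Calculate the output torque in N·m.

P_out = 8.86 × 746 = 6610 W
ω = 2π × 2841/60 = 297.5 rad/s
τ = P_out/ω = 6610/297.5 = 22.2 N·m

22.2 N·m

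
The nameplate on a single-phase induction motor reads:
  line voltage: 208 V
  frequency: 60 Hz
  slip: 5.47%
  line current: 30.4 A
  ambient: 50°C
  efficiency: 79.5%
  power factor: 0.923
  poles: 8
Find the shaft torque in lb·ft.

P_in = V·I·cosφ = 208 × 30.4 × 0.923 = 5836 W
P_out = η·P_in = 0.795 × 5836 = 4640 W
n_s = 120×60/8 = 900 rpm; n = 900×(1−0.0547) = 851 rpm
ω = 2π×851/60 = 89.12 rad/s
τ = P_out/ω = 4640/89.12 = 52.06 N·m
In lb·ft: 52.06/1.356 = 38.4 lb·ft

38.4 lb·ft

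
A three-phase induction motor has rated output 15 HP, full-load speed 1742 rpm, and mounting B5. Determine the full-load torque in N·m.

61.3 N·m

P_out = 15 × 746 = 11190 W
ω = 2π × 1742/60 = 182.4 rad/s
τ = P_out/ω = 11190/182.4 = 61.3 N·m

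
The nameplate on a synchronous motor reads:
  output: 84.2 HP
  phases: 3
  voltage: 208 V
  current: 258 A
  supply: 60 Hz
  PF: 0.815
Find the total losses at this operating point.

P_in = √3·V·I·cosφ = 1.732×208×258×0.815 = 75751 W
P_out = 84.2×746 = 62813 W
Losses = P_in − P_out = 75751 − 62813 = 12938 W

12900 W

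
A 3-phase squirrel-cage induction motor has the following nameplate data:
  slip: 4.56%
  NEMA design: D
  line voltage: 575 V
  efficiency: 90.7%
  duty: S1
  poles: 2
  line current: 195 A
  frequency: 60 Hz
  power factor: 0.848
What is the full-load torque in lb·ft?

P_in = √3·V·I·cosφ = 1.732 × 575 × 195 × 0.848 = 164682 W
P_out = η·P_in = 0.907 × 164682 = 149367 W
n_s = 120×60/2 = 3600 rpm; n = 3600×(1−0.0456) = 3436 rpm
ω = 2π×3436/60 = 359.8 rad/s
τ = P_out/ω = 149367/359.8 = 415.1 N·m
In lb·ft: 415.1/1.356 = 306 lb·ft

306 lb·ft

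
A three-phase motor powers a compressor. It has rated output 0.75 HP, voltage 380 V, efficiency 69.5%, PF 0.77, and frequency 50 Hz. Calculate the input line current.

1.59 A

P_out = 0.75 × 746 = 560 W
P_in = P_out / η = 560 / 0.695 = 806 W
I_L = P_in / (√3·V_L·cosφ) = 806 / (1.732 × 380 × 0.77) = 1.59 A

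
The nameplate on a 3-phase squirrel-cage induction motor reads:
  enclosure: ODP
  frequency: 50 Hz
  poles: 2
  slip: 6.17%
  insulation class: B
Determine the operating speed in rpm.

2815 rpm

n_s = 120f/p = 120×50/2 = 3000 rpm
n = n_s(1 − s) = 3000 × (1 − 0.0617) = 2815 rpm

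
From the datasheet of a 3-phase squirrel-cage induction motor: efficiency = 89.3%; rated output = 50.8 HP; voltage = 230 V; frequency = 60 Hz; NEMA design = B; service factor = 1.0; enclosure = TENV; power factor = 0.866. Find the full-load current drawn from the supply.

123 A

P_out = 50.8 × 746 = 37897 W
P_in = P_out / η = 37897 / 0.893 = 42438 W
I_L = P_in / (√3·V_L·cosφ) = 42438 / (1.732 × 230 × 0.866) = 123 A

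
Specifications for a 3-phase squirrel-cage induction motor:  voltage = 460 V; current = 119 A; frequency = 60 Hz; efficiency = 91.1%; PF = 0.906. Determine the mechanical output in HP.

P_in = √3·V·I·cosφ = 1.732 × 460 × 119 × 0.906 = 85898 W
P_out = η·P_in = 0.911 × 85898 = 78253 W
= 78253/746 = 105 HP

105 HP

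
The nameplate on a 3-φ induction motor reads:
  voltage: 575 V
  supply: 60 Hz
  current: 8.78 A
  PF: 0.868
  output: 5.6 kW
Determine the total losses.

P_in = √3·V·I·cosφ = 1.732×575×8.78×0.868 = 7590 W
P_out = 5600 W
Losses = P_in − P_out = 7590 − 5600 = 1990 W

1.99 kW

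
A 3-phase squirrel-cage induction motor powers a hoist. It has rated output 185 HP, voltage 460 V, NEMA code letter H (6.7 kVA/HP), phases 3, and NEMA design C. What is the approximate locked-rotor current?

S_LR = 6.7 × 185 = 1239.5 kVA
I_LR = S_LR/(√3·V_L) = 1239500/(1.732×460) = 1560 A

1560 A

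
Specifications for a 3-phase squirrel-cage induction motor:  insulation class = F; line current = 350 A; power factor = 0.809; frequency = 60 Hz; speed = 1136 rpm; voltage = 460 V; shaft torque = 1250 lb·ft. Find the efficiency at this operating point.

89.4 %

τ = 1250 lb·ft × 1.356 = 1695 N·m
ω = 2π × 1136/60 = 119 rad/s; P_out = τω = 1695 × 119 = 201705 W
P_in = √3·V_L·I_L·cosφ = 1.732 × 460 × 350 × 0.809 = 225591 W
η = P_out / P_in = 201705 / 225591 = 0.894 = 89.4%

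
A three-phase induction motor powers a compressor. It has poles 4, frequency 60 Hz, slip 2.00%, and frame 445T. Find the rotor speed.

1764 rpm

n_s = 120f/p = 120×60/4 = 1800 rpm
n = n_s(1 − s) = 1800 × (1 − 0.02) = 1764 rpm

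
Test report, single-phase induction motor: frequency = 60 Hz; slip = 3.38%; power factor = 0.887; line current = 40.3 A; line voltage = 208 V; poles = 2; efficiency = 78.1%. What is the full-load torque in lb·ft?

11.8 lb·ft

P_in = V·I·cosφ = 208 × 40.3 × 0.887 = 7435 W
P_out = η·P_in = 0.781 × 7435 = 5807 W
n_s = 120×60/2 = 3600 rpm; n = 3600×(1−0.0338) = 3478 rpm
ω = 2π×3478/60 = 364.2 rad/s
τ = P_out/ω = 5807/364.2 = 15.94 N·m
In lb·ft: 15.94/1.356 = 11.8 lb·ft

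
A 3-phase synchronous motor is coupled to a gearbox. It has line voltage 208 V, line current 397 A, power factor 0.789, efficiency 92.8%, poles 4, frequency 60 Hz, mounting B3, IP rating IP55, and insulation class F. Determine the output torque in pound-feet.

P_in = √3·V·I·cosφ = 1.732 × 208 × 397 × 0.789 = 112844 W
P_out = η·P_in = 0.928 × 112844 = 104719 W
n = n_s = 120×60/4 = 1800 rpm (synchronous)
ω = 2π×1800/60 = 188.5 rad/s
τ = P_out/ω = 104719/188.5 = 555.5 N·m
In lb·ft: 555.5/1.356 = 410 lb·ft

410 lb·ft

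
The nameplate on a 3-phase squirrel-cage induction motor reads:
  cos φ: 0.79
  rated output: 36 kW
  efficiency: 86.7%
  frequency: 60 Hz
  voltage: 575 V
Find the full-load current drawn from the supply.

P_out = 36 kW = 36000 W
P_in = P_out / η = 36000 / 0.867 = 41522 W
I_L = P_in / (√3·V_L·cosφ) = 41522 / (1.732 × 575 × 0.79) = 52.8 A

52.8 A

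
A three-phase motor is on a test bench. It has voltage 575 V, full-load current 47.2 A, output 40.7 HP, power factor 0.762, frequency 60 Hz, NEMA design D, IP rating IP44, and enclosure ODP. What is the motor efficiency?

P_out = 40.7 × 746 = 30362 W
P_in = √3·V_L·I_L·cosφ = 1.732 × 575 × 47.2 × 0.762 = 35819 W
η = P_out / P_in = 30362 / 35819 = 0.848 = 84.8%

84.8 %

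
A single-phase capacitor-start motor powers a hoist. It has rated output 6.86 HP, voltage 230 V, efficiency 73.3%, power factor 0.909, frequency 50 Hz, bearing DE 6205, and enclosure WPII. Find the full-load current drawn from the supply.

P_out = 6.86 × 746 = 5118 W
P_in = P_out / η = 5118 / 0.733 = 6982 W
I = P_in / (V·cosφ) = 6982 / (230 × 0.909) = 33.4 A

33.4 A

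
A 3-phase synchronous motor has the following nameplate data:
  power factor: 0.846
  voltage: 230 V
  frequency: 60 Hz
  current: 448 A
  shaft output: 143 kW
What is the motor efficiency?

P_out = 143 kW = 143000 W
P_in = √3·V_L·I_L·cosφ = 1.732 × 230 × 448 × 0.846 = 150982 W
η = P_out / P_in = 143000 / 150982 = 0.947 = 94.7%

94.7 %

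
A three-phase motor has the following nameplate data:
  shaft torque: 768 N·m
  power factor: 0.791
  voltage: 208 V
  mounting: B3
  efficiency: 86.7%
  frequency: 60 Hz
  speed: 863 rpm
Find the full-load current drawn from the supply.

281 A

ω = 2π×863/60 = 90.37 rad/s; P_out = τω = 768 × 90.37 = 69404 W
P_in = P_out / η = 69404 / 0.867 = 80051 W
I_L = P_in / (√3·V_L·cosφ) = 80051 / (1.732 × 208 × 0.791) = 281 A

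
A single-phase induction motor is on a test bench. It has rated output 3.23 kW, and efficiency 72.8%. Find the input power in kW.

P_out = 3230 W
P_in = P_out/η = 3230/0.728 = 4437 W = 4.44 kW

4.44 kW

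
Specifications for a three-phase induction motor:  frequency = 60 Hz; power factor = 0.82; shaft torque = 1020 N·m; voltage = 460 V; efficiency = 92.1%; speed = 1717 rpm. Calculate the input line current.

ω = 2π×1717/60 = 179.8 rad/s; P_out = τω = 1020 × 179.8 = 183396 W
P_in = P_out / η = 183396 / 0.921 = 199127 W
I_L = P_in / (√3·V_L·cosφ) = 199127 / (1.732 × 460 × 0.82) = 305 A

305 A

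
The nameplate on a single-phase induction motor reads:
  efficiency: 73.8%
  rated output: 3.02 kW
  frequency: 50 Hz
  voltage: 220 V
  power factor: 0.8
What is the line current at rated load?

P_out = 3.02 kW = 3020 W
P_in = P_out / η = 3020 / 0.738 = 4092 W
I = P_in / (V·cosφ) = 4092 / (220 × 0.8) = 23.3 A

23.3 A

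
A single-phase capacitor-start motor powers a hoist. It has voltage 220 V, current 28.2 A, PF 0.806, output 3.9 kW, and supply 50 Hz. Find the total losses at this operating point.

P_in = V·I·cosφ = 220×28.2×0.806 = 5000 W
P_out = 3900 W
Losses = P_in − P_out = 5000 − 3900 = 1100 W

1100 W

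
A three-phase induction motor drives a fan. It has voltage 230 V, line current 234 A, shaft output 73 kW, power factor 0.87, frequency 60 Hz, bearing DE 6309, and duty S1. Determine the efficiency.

P_out = 73 kW = 73000 W
P_in = √3·V_L·I_L·cosφ = 1.732 × 230 × 234 × 0.87 = 81098 W
η = P_out / P_in = 73000 / 81098 = 0.900 = 90.0%

90.0 %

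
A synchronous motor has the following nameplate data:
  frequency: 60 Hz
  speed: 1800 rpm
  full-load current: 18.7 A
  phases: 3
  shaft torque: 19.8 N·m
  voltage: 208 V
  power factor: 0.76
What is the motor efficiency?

72.9 %

ω = 2π × 1800/60 = 188.5 rad/s; P_out = τω = 19.8 × 188.5 = 3732 W
P_in = √3·V_L·I_L·cosφ = 1.732 × 208 × 18.7 × 0.76 = 5120 W
η = P_out / P_in = 3732 / 5120 = 0.729 = 72.9%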